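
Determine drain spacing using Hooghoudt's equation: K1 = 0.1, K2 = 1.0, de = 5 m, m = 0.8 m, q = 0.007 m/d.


S^2 = 8*K2*de*m/q + 4*K1*m^2/q
S^2 = 8*1.0*5*0.8/0.007 + 4*0.1*0.8^2/0.007
S = sqrt(4608.0000)

67.8823 m


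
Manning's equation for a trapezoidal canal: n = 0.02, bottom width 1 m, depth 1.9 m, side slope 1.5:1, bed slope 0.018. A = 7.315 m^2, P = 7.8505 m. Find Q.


R = A/P = 7.315/7.8505 = 0.931788
Q = (1/0.02) * 7.315 * 0.931788^(2/3) * 0.018^0.5

46.8129 m^3/s


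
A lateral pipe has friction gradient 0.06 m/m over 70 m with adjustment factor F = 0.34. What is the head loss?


hf = J * L * F = 0.06 * 70 * 0.34 = 1.4280 m

1.4280 m


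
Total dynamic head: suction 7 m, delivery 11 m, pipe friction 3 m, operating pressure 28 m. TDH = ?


TDH = Hs + Hd + hf + Hp = 7 + 11 + 3 + 28 = 49

49 m


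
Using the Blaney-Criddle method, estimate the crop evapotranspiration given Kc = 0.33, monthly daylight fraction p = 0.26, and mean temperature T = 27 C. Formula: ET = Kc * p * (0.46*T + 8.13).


ET = Kc * p * (0.46*T + 8.13)
ET = 0.33 * 0.26 * (0.46*27 + 8.13)
ET = 0.33 * 0.26 * 20.5500

1.7632 mm/day


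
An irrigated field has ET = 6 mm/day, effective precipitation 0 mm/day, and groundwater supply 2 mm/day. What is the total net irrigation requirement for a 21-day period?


Daily deficit = ET - Pe - GW = 6 - 0 - 2 = 4 mm/day
NIR = 4 * 21 = 84 mm

84.0000 mm


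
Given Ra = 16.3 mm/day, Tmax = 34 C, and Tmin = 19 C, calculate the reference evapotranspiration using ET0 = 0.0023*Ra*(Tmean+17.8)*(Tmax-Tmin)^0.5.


Tmean = (Tmax + Tmin)/2 = (34 + 19)/2 = 26.5
ET0 = 0.0023 * 16.3 * (26.5 + 17.8) * sqrt(34 - 19)
ET0 = 0.0023 * 16.3 * 44.3 * 3.872983

6.4323 mm/day


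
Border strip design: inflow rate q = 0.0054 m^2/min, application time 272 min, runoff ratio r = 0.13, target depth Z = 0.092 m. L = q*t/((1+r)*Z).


L = q*t/((1+r)*Z)
L = 0.0054*272/((1+0.13)*0.092)
L = 1.4688/0.10396

14.1285 m


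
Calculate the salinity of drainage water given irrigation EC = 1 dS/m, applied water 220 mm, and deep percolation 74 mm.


EC_dw = EC_iw * D_iw / D_dw
EC_dw = 1 * 220 / 74
EC_dw = 220 / 74

2.9730 dS/m


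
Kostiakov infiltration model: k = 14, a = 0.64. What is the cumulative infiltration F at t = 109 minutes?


F = k * t^a = 14 * 109^0.64
F = 14 * 20.135061

281.8909 mm


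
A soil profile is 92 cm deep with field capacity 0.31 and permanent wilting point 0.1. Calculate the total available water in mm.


AWC = (FC - PWP) * d * 10
AWC = (0.31 - 0.1) * 92 * 10
AWC = 0.2100 * 92 * 10

193.2000 mm


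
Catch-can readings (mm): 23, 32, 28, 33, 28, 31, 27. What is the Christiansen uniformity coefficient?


mean = 28.857143 mm
MAD = 2.693878 mm
CU = (1 - 2.693878/28.857143)*100

90.6648 %


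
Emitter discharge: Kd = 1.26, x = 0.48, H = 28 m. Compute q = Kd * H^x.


q = Kd * H^x = 1.26 * 28^0.48 = 1.26 * 4.950349

6.2374 L/h


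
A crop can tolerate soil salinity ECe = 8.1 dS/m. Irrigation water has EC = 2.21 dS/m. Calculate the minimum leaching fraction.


LR = ECiw / (5*ECe - ECiw)
LR = 2.21 / (5*8.1 - 2.21)
LR = 2.21 / 38.2900

0.0577


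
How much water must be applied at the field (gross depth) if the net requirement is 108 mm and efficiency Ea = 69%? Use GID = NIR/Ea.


Ea = 69% = 0.69
GID = NIR / Ea = 108 / 0.69 = 156.5217 mm

156.5217 mm


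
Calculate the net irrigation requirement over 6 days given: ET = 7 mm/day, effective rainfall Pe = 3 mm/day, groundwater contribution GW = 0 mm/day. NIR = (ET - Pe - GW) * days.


Daily deficit = ET - Pe - GW = 7 - 3 - 0 = 4 mm/day
NIR = 4 * 6 = 24 mm

24.0000 mm


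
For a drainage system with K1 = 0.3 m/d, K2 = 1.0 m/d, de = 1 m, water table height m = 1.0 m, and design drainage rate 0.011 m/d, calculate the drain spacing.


S^2 = 8*K2*de*m/q + 4*K1*m^2/q
S^2 = 8*1.0*1*1.0/0.011 + 4*0.3*1.0^2/0.011
S = sqrt(836.3636)

28.9200 m


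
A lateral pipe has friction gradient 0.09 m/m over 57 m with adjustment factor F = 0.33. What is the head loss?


hf = J * L * F = 0.09 * 57 * 0.33 = 1.6929 m

1.6929 m


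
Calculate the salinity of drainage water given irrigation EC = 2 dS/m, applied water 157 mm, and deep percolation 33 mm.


EC_dw = EC_iw * D_iw / D_dw
EC_dw = 2 * 157 / 33
EC_dw = 314 / 33

9.5152 dS/m


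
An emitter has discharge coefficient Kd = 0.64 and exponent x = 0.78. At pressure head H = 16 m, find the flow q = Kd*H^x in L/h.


q = Kd * H^x = 0.64 * 16^0.78 = 0.64 * 8.693879

5.5641 L/h


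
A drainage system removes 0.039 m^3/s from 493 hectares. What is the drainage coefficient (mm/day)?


DC = Q * 86400 / (A * 10000) * 1000
DC = 0.039 * 86400 / (493 * 10000) * 1000
DC = 3369600.0000 / 4930000

0.6835 mm/day


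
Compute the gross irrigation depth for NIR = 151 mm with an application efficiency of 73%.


Ea = 73% = 0.73
GID = NIR / Ea = 151 / 0.73 = 206.8493 mm

206.8493 mm


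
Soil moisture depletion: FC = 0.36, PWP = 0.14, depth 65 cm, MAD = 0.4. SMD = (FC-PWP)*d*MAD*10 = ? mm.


SMD = (FC - PWP) * d * MAD * 10
SMD = (0.36 - 0.14) * 65 * 0.4 * 10
SMD = 0.2200 * 65 * 0.4 * 10

57.2000 mm


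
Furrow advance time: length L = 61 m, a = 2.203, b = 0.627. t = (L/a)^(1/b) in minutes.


t = (L/a)^(1/b)
t = (61/2.203)^(1/0.627)
t = 27.689514^(1/0.627)

199.6841 min


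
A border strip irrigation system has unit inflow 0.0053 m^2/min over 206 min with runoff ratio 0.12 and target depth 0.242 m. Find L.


L = q*t/((1+r)*Z)
L = 0.0053*206/((1+0.12)*0.242)
L = 1.0918/0.27104

4.0282 m


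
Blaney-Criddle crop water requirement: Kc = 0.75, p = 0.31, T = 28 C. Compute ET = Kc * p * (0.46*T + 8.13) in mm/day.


ET = Kc * p * (0.46*T + 8.13)
ET = 0.75 * 0.31 * (0.46*28 + 8.13)
ET = 0.75 * 0.31 * 21.0100

4.8848 mm/day


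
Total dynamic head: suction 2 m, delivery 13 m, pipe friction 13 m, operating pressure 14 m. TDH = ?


TDH = Hs + Hd + hf + Hp = 2 + 13 + 13 + 14 = 42

42 m


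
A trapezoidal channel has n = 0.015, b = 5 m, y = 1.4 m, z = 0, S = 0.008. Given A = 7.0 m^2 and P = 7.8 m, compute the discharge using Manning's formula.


R = A/P = 7.0/7.8 = 0.897436
Q = (1/0.015) * 7.0 * 0.897436^(2/3) * 0.008^0.5

38.8348 m^3/s


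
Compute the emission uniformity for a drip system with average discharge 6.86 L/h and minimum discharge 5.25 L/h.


EU = (q_min/q_avg)*100 = (5.25/6.86)*100 = 76.5306%

76.5306 %


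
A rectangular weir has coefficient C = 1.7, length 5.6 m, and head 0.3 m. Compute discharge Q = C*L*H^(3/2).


Q = C * L * H^(3/2) = 1.7 * 5.6 * 0.3^1.5 = 1.7 * 5.6 * 0.164317

1.5643 m^3/s


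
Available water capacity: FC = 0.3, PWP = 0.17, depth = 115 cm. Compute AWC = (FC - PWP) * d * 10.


AWC = (FC - PWP) * d * 10
AWC = (0.3 - 0.17) * 115 * 10
AWC = 0.1300 * 115 * 10

149.5000 mm


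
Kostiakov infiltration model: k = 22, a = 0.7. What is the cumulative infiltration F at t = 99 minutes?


F = k * t^a = 22 * 99^0.7
F = 22 * 24.942767

548.7409 mm


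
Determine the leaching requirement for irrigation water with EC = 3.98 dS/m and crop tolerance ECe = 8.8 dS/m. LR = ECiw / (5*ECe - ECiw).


LR = ECiw / (5*ECe - ECiw)
LR = 3.98 / (5*8.8 - 3.98)
LR = 3.98 / 40.0200

0.0995


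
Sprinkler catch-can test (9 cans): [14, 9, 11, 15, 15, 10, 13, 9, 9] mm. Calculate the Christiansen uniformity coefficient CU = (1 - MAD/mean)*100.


mean = 11.666667 mm
MAD = 2.296296 mm
CU = (1 - 2.296296/11.666667)*100

80.3175 %


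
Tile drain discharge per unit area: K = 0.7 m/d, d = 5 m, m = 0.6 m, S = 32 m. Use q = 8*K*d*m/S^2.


q = 8*K*d*m/S^2
q = 8*0.7*5*0.6/32^2
q = 16.8000 / 1024

0.0164 m/d


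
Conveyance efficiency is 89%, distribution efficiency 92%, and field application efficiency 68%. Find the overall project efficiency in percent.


Ec = 0.89, Eb = 0.92, Ea = 0.68
E = 0.89 * 0.92 * 0.68 * 100 = 55.6784%

55.6784 %


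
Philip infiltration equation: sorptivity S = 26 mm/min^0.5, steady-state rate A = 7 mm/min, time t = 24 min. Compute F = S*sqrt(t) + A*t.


F = S*sqrt(t) + A*t
F = 26*sqrt(24) + 7*24
F = 26*4.898979 + 168

295.3735 mm


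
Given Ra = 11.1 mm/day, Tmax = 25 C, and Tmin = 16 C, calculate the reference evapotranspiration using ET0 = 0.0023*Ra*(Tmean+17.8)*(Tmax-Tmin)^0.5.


Tmean = (Tmax + Tmin)/2 = (25 + 16)/2 = 20.5
ET0 = 0.0023 * 11.1 * (20.5 + 17.8) * sqrt(25 - 16)
ET0 = 0.0023 * 11.1 * 38.3 * 3.000000

2.9334 mm/day


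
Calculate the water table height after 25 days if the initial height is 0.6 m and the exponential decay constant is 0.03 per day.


m = m0 * exp(-k*t)
m = 0.6 * exp(-0.03 * 25)
m = 0.6 * exp(-0.7500)

0.2834 m


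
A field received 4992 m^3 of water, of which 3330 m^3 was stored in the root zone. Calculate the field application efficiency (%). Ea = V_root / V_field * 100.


Ea = V_root / V_field * 100 = 3330 / 4992 * 100 = 66.7067%

66.7067 %


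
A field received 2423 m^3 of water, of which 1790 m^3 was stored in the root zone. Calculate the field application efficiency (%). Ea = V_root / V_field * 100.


Ea = V_root / V_field * 100 = 1790 / 2423 * 100 = 73.8754%

73.8754 %


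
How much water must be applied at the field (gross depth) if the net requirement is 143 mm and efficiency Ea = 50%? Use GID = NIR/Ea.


Ea = 50% = 0.5
GID = NIR / Ea = 143 / 0.5 = 286.0000 mm

286.0000 mm


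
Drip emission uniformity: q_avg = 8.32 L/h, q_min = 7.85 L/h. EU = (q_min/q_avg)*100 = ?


EU = (q_min/q_avg)*100 = (7.85/8.32)*100 = 94.3510%

94.3510 %


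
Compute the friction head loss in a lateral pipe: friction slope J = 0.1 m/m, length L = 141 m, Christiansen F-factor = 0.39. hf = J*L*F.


hf = J * L * F = 0.1 * 141 * 0.39 = 5.4990 m

5.4990 m


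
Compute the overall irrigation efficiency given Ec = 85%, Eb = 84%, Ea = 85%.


Ec = 0.85, Eb = 0.84, Ea = 0.85
E = 0.85 * 0.84 * 0.85 * 100 = 60.6900%

60.6900 %


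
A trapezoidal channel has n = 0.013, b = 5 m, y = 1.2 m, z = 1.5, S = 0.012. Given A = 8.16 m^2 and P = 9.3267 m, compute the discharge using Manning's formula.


R = A/P = 8.16/9.3267 = 0.874908
Q = (1/0.013) * 8.16 * 0.874908^(2/3) * 0.012^0.5

62.8993 m^3/s


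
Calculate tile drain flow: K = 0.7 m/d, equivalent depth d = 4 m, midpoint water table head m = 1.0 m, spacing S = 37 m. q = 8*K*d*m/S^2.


q = 8*K*d*m/S^2
q = 8*0.7*4*1.0/37^2
q = 22.4000 / 1369

0.0164 m/d


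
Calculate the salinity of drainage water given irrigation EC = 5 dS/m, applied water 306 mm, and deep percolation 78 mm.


EC_dw = EC_iw * D_iw / D_dw
EC_dw = 5 * 306 / 78
EC_dw = 1530 / 78

19.6154 dS/m


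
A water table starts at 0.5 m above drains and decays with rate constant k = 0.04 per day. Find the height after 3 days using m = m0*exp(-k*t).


m = m0 * exp(-k*t)
m = 0.5 * exp(-0.04 * 3)
m = 0.5 * exp(-0.1200)

0.4435 m


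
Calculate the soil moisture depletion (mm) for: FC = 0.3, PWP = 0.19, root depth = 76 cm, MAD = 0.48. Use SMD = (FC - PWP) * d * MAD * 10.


SMD = (FC - PWP) * d * MAD * 10
SMD = (0.3 - 0.19) * 76 * 0.48 * 10
SMD = 0.1100 * 76 * 0.48 * 10

40.1280 mm


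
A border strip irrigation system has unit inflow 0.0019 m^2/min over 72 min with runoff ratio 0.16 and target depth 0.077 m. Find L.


L = q*t/((1+r)*Z)
L = 0.0019*72/((1+0.16)*0.077)
L = 0.1368/0.08932

1.5316 m


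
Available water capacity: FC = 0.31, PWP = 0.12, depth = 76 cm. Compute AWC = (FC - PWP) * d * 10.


AWC = (FC - PWP) * d * 10
AWC = (0.31 - 0.12) * 76 * 10
AWC = 0.1900 * 76 * 10

144.4000 mm


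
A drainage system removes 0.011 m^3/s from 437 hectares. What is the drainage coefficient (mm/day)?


DC = Q * 86400 / (A * 10000) * 1000
DC = 0.011 * 86400 / (437 * 10000) * 1000
DC = 950400.0000 / 4370000

0.2175 mm/day


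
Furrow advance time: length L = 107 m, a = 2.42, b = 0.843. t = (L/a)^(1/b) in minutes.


t = (L/a)^(1/b)
t = (107/2.42)^(1/0.843)
t = 44.214876^(1/0.843)

89.5444 min


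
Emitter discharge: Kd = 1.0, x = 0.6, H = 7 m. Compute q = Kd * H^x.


q = Kd * H^x = 1.0 * 7^0.6 = 1.0 * 3.214096

3.2141 L/h


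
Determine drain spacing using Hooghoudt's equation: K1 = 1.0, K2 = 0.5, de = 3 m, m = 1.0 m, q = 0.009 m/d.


S^2 = 8*K2*de*m/q + 4*K1*m^2/q
S^2 = 8*0.5*3*1.0/0.009 + 4*1.0*1.0^2/0.009
S = sqrt(1777.7778)

42.1637 m


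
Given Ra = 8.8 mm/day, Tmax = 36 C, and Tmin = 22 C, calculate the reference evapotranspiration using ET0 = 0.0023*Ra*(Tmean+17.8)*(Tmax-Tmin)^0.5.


Tmean = (Tmax + Tmin)/2 = (36 + 22)/2 = 29.0
ET0 = 0.0023 * 8.8 * (29.0 + 17.8) * sqrt(36 - 22)
ET0 = 0.0023 * 8.8 * 46.8 * 3.741657

3.5442 mm/day


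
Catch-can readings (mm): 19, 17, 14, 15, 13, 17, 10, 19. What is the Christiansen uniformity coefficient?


mean = 15.500000 mm
MAD = 2.500000 mm
CU = (1 - 2.500000/15.500000)*100

83.8710 %


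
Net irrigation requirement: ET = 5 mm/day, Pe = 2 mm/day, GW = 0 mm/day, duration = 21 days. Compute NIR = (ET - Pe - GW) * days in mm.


Daily deficit = ET - Pe - GW = 5 - 2 - 0 = 3 mm/day
NIR = 3 * 21 = 63 mm

63.0000 mm


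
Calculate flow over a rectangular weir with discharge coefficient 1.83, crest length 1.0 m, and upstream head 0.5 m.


Q = C * L * H^(3/2) = 1.83 * 1.0 * 0.5^1.5 = 1.83 * 1.0 * 0.353553

0.6470 m^3/s


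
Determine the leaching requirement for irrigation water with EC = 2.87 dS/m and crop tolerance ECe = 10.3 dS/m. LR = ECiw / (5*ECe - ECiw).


LR = ECiw / (5*ECe - ECiw)
LR = 2.87 / (5*10.3 - 2.87)
LR = 2.87 / 48.6300

0.0590


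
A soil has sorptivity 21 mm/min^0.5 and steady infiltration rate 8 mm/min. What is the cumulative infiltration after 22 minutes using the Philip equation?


F = S*sqrt(t) + A*t
F = 21*sqrt(22) + 8*22
F = 21*4.690416 + 176

274.4987 mm


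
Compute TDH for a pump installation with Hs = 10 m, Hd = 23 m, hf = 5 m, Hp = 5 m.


TDH = Hs + Hd + hf + Hp = 10 + 23 + 5 + 5 = 43

43 m


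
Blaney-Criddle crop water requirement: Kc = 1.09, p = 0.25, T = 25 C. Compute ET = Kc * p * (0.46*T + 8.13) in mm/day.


ET = Kc * p * (0.46*T + 8.13)
ET = 1.09 * 0.25 * (0.46*25 + 8.13)
ET = 1.09 * 0.25 * 19.6300

5.3492 mm/day


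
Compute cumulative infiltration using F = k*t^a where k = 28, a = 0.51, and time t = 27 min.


F = k * t^a = 28 * 27^0.51
F = 28 * 5.370263

150.3674 mm


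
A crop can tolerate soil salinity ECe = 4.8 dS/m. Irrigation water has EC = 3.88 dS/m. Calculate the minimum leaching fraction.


LR = ECiw / (5*ECe - ECiw)
LR = 3.88 / (5*4.8 - 3.88)
LR = 3.88 / 20.1200

0.1928


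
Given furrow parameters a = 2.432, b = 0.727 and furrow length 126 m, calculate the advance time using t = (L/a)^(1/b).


t = (L/a)^(1/b)
t = (126/2.432)^(1/0.727)
t = 51.809211^(1/0.727)

228.1361 min


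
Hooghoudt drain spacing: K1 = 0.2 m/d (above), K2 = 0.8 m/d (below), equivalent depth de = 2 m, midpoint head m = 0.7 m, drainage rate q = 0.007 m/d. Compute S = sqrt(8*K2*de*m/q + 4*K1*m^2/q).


S^2 = 8*K2*de*m/q + 4*K1*m^2/q
S^2 = 8*0.8*2*0.7/0.007 + 4*0.2*0.7^2/0.007
S = sqrt(1336.0000)

36.5513 m


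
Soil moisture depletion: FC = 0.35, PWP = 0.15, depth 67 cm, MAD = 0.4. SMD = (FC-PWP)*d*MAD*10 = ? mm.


SMD = (FC - PWP) * d * MAD * 10
SMD = (0.35 - 0.15) * 67 * 0.4 * 10
SMD = 0.2000 * 67 * 0.4 * 10

53.6000 mm


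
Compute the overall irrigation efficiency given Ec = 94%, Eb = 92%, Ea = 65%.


Ec = 0.94, Eb = 0.92, Ea = 0.65
E = 0.94 * 0.92 * 0.65 * 100 = 56.2120%

56.2120 %


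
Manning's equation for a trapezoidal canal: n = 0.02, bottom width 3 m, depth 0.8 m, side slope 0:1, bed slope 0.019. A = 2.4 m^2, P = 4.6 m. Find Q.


R = A/P = 2.4/4.6 = 0.521739
Q = (1/0.02) * 2.4 * 0.521739^(2/3) * 0.019^0.5

10.7200 m^3/s


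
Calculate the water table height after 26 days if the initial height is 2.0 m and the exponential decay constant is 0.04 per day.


m = m0 * exp(-k*t)
m = 2.0 * exp(-0.04 * 26)
m = 2.0 * exp(-1.0400)

0.7069 m


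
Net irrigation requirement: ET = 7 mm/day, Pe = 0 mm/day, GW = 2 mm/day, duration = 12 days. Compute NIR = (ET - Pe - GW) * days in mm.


Daily deficit = ET - Pe - GW = 7 - 0 - 2 = 5 mm/day
NIR = 5 * 12 = 60 mm

60.0000 mm


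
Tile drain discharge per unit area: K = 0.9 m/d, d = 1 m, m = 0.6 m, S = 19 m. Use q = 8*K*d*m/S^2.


q = 8*K*d*m/S^2
q = 8*0.9*1*0.6/19^2
q = 4.3200 / 361

0.0120 m/d


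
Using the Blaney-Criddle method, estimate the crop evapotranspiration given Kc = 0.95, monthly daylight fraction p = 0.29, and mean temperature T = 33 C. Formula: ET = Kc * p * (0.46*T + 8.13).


ET = Kc * p * (0.46*T + 8.13)
ET = 0.95 * 0.29 * (0.46*33 + 8.13)
ET = 0.95 * 0.29 * 23.3100

6.4219 mm/day


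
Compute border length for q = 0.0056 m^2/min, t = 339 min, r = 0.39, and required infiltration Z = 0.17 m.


L = q*t/((1+r)*Z)
L = 0.0056*339/((1+0.39)*0.17)
L = 1.8984/0.2363

8.0339 m


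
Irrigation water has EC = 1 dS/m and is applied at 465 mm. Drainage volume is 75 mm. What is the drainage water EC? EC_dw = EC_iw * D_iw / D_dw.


EC_dw = EC_iw * D_iw / D_dw
EC_dw = 1 * 465 / 75
EC_dw = 465 / 75

6.2000 dS/m


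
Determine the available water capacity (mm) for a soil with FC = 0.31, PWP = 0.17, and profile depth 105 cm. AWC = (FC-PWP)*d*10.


AWC = (FC - PWP) * d * 10
AWC = (0.31 - 0.17) * 105 * 10
AWC = 0.1400 * 105 * 10

147.0000 mm


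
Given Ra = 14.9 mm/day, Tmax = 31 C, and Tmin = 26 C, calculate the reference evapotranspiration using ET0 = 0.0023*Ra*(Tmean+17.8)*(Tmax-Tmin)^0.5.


Tmean = (Tmax + Tmin)/2 = (31 + 26)/2 = 28.5
ET0 = 0.0023 * 14.9 * (28.5 + 17.8) * sqrt(31 - 26)
ET0 = 0.0023 * 14.9 * 46.3 * 2.236068

3.5480 mm/day


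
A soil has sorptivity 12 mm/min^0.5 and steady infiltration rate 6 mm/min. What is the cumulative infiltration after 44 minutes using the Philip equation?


F = S*sqrt(t) + A*t
F = 12*sqrt(44) + 6*44
F = 12*6.633250 + 264

343.5990 mm


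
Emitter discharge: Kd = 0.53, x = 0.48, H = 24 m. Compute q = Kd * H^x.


q = Kd * H^x = 0.53 * 24^0.48 = 0.53 * 4.597285

2.4366 L/h


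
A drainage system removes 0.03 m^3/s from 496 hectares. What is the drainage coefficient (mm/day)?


DC = Q * 86400 / (A * 10000) * 1000
DC = 0.03 * 86400 / (496 * 10000) * 1000
DC = 2592000.0000 / 4960000

0.5226 mm/day


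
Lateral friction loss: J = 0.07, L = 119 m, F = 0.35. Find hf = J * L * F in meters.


hf = J * L * F = 0.07 * 119 * 0.35 = 2.9155 m

2.9155 m


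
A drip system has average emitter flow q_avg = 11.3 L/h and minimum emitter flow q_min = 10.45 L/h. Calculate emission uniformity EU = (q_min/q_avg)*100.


EU = (q_min/q_avg)*100 = (10.45/11.3)*100 = 92.4779%

92.4779 %


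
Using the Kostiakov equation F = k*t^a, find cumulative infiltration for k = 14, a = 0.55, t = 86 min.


F = k * t^a = 14 * 86^0.55
F = 14 * 11.587084

162.2192 mm


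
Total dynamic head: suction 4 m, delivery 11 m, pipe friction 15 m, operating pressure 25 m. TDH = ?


TDH = Hs + Hd + hf + Hp = 4 + 11 + 15 + 25 = 55

55 m


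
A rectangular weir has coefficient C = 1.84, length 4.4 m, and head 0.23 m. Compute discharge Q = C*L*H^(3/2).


Q = C * L * H^(3/2) = 1.84 * 4.4 * 0.23^1.5 = 1.84 * 4.4 * 0.110304

0.8930 m^3/s


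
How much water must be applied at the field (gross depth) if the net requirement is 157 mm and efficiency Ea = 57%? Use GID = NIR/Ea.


Ea = 57% = 0.57
GID = NIR / Ea = 157 / 0.57 = 275.4386 mm

275.4386 mm


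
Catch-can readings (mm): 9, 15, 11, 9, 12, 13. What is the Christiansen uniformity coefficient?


mean = 11.500000 mm
MAD = 1.833333 mm
CU = (1 - 1.833333/11.500000)*100

84.0580 %


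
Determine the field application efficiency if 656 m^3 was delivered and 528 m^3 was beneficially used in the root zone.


Ea = V_root / V_field * 100 = 528 / 656 * 100 = 80.4878%

80.4878 %


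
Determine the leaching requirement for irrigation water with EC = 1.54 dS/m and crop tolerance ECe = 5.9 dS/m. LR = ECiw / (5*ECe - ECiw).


LR = ECiw / (5*ECe - ECiw)
LR = 1.54 / (5*5.9 - 1.54)
LR = 1.54 / 27.9600

0.0551


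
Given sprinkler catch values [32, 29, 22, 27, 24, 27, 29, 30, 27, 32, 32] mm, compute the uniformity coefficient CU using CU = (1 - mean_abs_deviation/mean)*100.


mean = 28.272727 mm
MAD = 2.611570 mm
CU = (1 - 2.611570/28.272727)*100

90.7629 %


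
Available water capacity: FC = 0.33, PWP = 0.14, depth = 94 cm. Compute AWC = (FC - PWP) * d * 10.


AWC = (FC - PWP) * d * 10
AWC = (0.33 - 0.14) * 94 * 10
AWC = 0.1900 * 94 * 10

178.6000 mm


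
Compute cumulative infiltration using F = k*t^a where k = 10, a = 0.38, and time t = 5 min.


F = k * t^a = 10 * 5^0.38
F = 10 * 1.843353

18.4335 mm


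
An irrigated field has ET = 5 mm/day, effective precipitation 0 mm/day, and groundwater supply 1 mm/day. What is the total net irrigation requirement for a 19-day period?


Daily deficit = ET - Pe - GW = 5 - 0 - 1 = 4 mm/day
NIR = 4 * 19 = 76 mm

76.0000 mm


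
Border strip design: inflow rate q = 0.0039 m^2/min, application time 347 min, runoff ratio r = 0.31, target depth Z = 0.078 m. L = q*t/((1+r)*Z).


L = q*t/((1+r)*Z)
L = 0.0039*347/((1+0.31)*0.078)
L = 1.3533/0.10218

13.2443 m


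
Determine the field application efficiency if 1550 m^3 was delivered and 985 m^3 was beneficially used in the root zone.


Ea = V_root / V_field * 100 = 985 / 1550 * 100 = 63.5484%

63.5484 %


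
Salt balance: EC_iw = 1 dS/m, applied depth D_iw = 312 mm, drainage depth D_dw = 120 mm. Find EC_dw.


EC_dw = EC_iw * D_iw / D_dw
EC_dw = 1 * 312 / 120
EC_dw = 312 / 120

2.6000 dS/m


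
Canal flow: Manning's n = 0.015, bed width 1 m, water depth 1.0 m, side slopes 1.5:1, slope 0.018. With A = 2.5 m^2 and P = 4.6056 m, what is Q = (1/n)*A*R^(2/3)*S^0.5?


R = A/P = 2.5/4.6056 = 0.542817
Q = (1/0.015) * 2.5 * 0.542817^(2/3) * 0.018^0.5

14.8795 m^3/s


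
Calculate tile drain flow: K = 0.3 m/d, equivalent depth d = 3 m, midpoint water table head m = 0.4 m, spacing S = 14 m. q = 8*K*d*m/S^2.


q = 8*K*d*m/S^2
q = 8*0.3*3*0.4/14^2
q = 2.8800 / 196

0.0147 m/d


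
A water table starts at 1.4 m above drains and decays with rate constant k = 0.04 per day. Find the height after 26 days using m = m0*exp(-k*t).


m = m0 * exp(-k*t)
m = 1.4 * exp(-0.04 * 26)
m = 1.4 * exp(-1.0400)

0.4948 m


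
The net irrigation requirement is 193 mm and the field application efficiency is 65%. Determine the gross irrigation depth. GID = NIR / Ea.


Ea = 65% = 0.65
GID = NIR / Ea = 193 / 0.65 = 296.9231 mm

296.9231 mm


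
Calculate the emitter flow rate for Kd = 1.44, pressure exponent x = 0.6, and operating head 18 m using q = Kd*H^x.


q = Kd * H^x = 1.44 * 18^0.6 = 1.44 * 5.664525

8.1569 L/h


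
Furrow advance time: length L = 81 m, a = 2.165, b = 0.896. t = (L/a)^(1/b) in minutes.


t = (L/a)^(1/b)
t = (81/2.165)^(1/0.896)
t = 37.413395^(1/0.896)

56.9653 min


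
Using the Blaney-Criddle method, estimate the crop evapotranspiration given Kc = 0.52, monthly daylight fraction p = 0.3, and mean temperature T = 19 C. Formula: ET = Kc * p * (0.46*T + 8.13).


ET = Kc * p * (0.46*T + 8.13)
ET = 0.52 * 0.3 * (0.46*19 + 8.13)
ET = 0.52 * 0.3 * 16.8700

2.6317 mm/day


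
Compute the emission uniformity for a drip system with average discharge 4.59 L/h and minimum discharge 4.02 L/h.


EU = (q_min/q_avg)*100 = (4.02/4.59)*100 = 87.5817%

87.5817 %


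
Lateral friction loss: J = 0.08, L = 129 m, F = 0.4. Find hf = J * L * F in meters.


hf = J * L * F = 0.08 * 129 * 0.4 = 4.1280 m

4.1280 m


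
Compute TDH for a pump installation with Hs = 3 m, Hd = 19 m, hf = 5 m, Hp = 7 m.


TDH = Hs + Hd + hf + Hp = 3 + 19 + 5 + 7 = 34

34 m


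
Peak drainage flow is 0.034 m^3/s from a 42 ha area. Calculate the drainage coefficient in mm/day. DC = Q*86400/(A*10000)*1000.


DC = Q * 86400 / (A * 10000) * 1000
DC = 0.034 * 86400 / (42 * 10000) * 1000
DC = 2937600.0000 / 420000

6.9943 mm/day


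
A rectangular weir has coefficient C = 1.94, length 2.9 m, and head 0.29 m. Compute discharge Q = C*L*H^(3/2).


Q = C * L * H^(3/2) = 1.94 * 2.9 * 0.29^1.5 = 1.94 * 2.9 * 0.156170

0.8786 m^3/s


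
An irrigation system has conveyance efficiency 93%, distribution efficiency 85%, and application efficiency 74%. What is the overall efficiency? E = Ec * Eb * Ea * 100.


Ec = 0.93, Eb = 0.85, Ea = 0.74
E = 0.93 * 0.85 * 0.74 * 100 = 58.4970%

58.4970 %


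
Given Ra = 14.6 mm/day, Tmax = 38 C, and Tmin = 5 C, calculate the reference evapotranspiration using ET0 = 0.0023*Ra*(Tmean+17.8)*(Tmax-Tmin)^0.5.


Tmean = (Tmax + Tmin)/2 = (38 + 5)/2 = 21.5
ET0 = 0.0023 * 14.6 * (21.5 + 17.8) * sqrt(38 - 5)
ET0 = 0.0023 * 14.6 * 39.3 * 5.744563

7.5811 mm/day


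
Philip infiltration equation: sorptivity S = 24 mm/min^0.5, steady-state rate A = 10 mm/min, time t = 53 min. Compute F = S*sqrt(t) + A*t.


F = S*sqrt(t) + A*t
F = 24*sqrt(53) + 10*53
F = 24*7.280110 + 530

704.7226 mm


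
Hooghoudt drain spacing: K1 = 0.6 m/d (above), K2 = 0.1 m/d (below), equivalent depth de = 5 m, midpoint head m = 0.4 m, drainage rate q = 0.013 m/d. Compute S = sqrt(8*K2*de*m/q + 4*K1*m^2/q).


S^2 = 8*K2*de*m/q + 4*K1*m^2/q
S^2 = 8*0.1*5*0.4/0.013 + 4*0.6*0.4^2/0.013
S = sqrt(152.6154)

12.3538 m


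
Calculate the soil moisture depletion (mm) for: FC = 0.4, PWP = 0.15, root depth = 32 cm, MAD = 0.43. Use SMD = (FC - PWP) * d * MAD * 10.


SMD = (FC - PWP) * d * MAD * 10
SMD = (0.4 - 0.15) * 32 * 0.43 * 10
SMD = 0.2500 * 32 * 0.43 * 10

34.4000 mm


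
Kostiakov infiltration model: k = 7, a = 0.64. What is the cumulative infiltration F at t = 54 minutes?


F = k * t^a = 7 * 54^0.64
F = 7 * 12.844938

89.9146 mm


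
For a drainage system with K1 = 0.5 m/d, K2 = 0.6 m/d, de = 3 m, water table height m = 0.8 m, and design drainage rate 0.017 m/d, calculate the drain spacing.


S^2 = 8*K2*de*m/q + 4*K1*m^2/q
S^2 = 8*0.6*3*0.8/0.017 + 4*0.5*0.8^2/0.017
S = sqrt(752.9412)

27.4398 m


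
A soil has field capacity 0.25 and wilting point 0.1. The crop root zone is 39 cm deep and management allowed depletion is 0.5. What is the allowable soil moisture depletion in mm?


SMD = (FC - PWP) * d * MAD * 10
SMD = (0.25 - 0.1) * 39 * 0.5 * 10
SMD = 0.1500 * 39 * 0.5 * 10

29.2500 mm


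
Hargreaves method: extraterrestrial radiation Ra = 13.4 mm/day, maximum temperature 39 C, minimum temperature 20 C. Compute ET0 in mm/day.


Tmean = (Tmax + Tmin)/2 = (39 + 20)/2 = 29.5
ET0 = 0.0023 * 13.4 * (29.5 + 17.8) * sqrt(39 - 20)
ET0 = 0.0023 * 13.4 * 47.3 * 4.358899

6.3543 mm/day


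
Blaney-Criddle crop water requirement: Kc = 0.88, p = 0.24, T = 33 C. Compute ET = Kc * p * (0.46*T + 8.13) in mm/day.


ET = Kc * p * (0.46*T + 8.13)
ET = 0.88 * 0.24 * (0.46*33 + 8.13)
ET = 0.88 * 0.24 * 23.3100

4.9231 mm/day


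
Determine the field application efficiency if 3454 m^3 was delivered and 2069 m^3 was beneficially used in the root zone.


Ea = V_root / V_field * 100 = 2069 / 3454 * 100 = 59.9016%

59.9016 %


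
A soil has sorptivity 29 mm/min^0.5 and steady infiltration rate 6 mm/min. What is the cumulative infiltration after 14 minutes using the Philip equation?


F = S*sqrt(t) + A*t
F = 29*sqrt(14) + 6*14
F = 29*3.741657 + 84

192.5081 mm


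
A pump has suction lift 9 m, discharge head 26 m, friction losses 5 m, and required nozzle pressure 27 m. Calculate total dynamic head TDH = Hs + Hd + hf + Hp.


TDH = Hs + Hd + hf + Hp = 9 + 26 + 5 + 27 = 67

67 m


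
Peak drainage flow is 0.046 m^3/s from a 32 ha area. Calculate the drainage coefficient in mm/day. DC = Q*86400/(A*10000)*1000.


DC = Q * 86400 / (A * 10000) * 1000
DC = 0.046 * 86400 / (32 * 10000) * 1000
DC = 3974400.0000 / 320000

12.4200 mm/day


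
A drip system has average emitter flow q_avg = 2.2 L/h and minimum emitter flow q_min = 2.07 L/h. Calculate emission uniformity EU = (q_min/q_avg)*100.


EU = (q_min/q_avg)*100 = (2.07/2.2)*100 = 94.0909%

94.0909 %


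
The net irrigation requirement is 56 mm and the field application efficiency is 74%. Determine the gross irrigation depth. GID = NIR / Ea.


Ea = 74% = 0.74
GID = NIR / Ea = 56 / 0.74 = 75.6757 mm

75.6757 mm


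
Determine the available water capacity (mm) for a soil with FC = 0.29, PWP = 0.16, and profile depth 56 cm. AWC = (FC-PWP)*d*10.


AWC = (FC - PWP) * d * 10
AWC = (0.29 - 0.16) * 56 * 10
AWC = 0.1300 * 56 * 10

72.8000 mm


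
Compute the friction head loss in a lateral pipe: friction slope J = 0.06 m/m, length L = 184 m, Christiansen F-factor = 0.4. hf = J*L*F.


hf = J * L * F = 0.06 * 184 * 0.4 = 4.4160 m

4.4160 m


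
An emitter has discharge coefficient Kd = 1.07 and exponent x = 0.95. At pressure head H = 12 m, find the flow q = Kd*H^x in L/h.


q = Kd * H^x = 1.07 * 12^0.95 = 1.07 * 10.597958

11.3398 L/h


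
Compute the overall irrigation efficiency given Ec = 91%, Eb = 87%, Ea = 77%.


Ec = 0.91, Eb = 0.87, Ea = 0.77
E = 0.91 * 0.87 * 0.77 * 100 = 60.9609%

60.9609 %


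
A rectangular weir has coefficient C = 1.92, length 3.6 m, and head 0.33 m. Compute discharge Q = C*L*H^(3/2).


Q = C * L * H^(3/2) = 1.92 * 3.6 * 0.33^1.5 = 1.92 * 3.6 * 0.189571

1.3103 m^3/s


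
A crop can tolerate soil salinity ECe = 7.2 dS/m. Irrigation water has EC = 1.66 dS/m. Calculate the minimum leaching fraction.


LR = ECiw / (5*ECe - ECiw)
LR = 1.66 / (5*7.2 - 1.66)
LR = 1.66 / 34.3400

0.0483


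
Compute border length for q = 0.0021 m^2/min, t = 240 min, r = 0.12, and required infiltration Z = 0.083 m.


L = q*t/((1+r)*Z)
L = 0.0021*240/((1+0.12)*0.083)
L = 0.504/0.09296

5.4217 m


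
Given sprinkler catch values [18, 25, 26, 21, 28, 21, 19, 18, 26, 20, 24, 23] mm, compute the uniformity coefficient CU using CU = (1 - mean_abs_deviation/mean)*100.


mean = 22.416667 mm
MAD = 2.916667 mm
CU = (1 - 2.916667/22.416667)*100

86.9888 %


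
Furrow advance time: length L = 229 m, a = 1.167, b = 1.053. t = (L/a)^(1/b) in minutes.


t = (L/a)^(1/b)
t = (229/1.167)^(1/1.053)
t = 196.229649^(1/1.053)

150.4403 min


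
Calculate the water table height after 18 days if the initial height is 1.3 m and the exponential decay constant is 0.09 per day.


m = m0 * exp(-k*t)
m = 1.3 * exp(-0.09 * 18)
m = 1.3 * exp(-1.6200)

0.2573 m


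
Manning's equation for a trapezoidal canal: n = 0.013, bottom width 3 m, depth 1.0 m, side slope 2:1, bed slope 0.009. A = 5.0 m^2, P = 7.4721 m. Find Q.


R = A/P = 5.0/7.4721 = 0.669156
Q = (1/0.013) * 5.0 * 0.669156^(2/3) * 0.009^0.5

27.9147 m^3/s


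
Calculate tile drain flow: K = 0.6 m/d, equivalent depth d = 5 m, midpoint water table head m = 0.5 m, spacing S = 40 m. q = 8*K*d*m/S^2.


q = 8*K*d*m/S^2
q = 8*0.6*5*0.5/40^2
q = 12.0000 / 1600

0.0075 m/d


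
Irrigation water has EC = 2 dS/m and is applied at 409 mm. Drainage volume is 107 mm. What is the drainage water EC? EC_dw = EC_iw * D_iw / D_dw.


EC_dw = EC_iw * D_iw / D_dw
EC_dw = 2 * 409 / 107
EC_dw = 818 / 107

7.6449 dS/m


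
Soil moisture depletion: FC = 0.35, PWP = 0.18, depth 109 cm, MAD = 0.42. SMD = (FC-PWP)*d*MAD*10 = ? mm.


SMD = (FC - PWP) * d * MAD * 10
SMD = (0.35 - 0.18) * 109 * 0.42 * 10
SMD = 0.1700 * 109 * 0.42 * 10

77.8260 mm


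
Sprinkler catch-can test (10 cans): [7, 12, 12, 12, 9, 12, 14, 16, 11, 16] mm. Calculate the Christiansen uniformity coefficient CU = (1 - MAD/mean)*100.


mean = 12.100000 mm
MAD = 1.940000 mm
CU = (1 - 1.940000/12.100000)*100

83.9669 %


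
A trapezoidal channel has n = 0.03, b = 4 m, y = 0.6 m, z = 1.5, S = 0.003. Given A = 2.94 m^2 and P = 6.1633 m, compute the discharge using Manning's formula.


R = A/P = 2.94/6.1633 = 0.477017
Q = (1/0.03) * 2.94 * 0.477017^(2/3) * 0.003^0.5

3.2770 m^3/s


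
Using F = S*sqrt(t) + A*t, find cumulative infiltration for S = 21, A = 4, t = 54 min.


F = S*sqrt(t) + A*t
F = 21*sqrt(54) + 4*54
F = 21*7.348469 + 216

370.3178 mm


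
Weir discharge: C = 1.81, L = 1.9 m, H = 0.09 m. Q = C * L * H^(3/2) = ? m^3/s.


Q = C * L * H^(3/2) = 1.81 * 1.9 * 0.09^1.5 = 1.81 * 1.9 * 0.027000

0.0929 m^3/s


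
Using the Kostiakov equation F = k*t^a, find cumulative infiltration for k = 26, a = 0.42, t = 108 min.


F = k * t^a = 26 * 108^0.42
F = 26 * 7.145588

185.7853 mm


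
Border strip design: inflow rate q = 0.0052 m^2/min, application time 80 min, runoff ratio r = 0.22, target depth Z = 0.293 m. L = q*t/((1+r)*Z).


L = q*t/((1+r)*Z)
L = 0.0052*80/((1+0.22)*0.293)
L = 0.416/0.35746

1.1638 m


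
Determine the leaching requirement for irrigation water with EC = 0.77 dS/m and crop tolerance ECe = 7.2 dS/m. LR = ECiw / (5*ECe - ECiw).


LR = ECiw / (5*ECe - ECiw)
LR = 0.77 / (5*7.2 - 0.77)
LR = 0.77 / 35.2300

0.0219


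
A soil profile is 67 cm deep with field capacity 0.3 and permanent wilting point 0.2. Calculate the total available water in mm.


AWC = (FC - PWP) * d * 10
AWC = (0.3 - 0.2) * 67 * 10
AWC = 0.1000 * 67 * 10

67.0000 mm


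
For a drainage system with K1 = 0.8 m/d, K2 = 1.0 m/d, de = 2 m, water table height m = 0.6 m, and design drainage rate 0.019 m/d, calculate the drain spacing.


S^2 = 8*K2*de*m/q + 4*K1*m^2/q
S^2 = 8*1.0*2*0.6/0.019 + 4*0.8*0.6^2/0.019
S = sqrt(565.8947)

23.7885 m


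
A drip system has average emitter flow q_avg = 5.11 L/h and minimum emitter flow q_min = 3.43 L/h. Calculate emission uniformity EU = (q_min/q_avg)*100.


EU = (q_min/q_avg)*100 = (3.43/5.11)*100 = 67.1233%

67.1233 %


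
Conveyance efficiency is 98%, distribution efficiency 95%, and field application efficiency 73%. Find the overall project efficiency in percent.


Ec = 0.98, Eb = 0.95, Ea = 0.73
E = 0.98 * 0.95 * 0.73 * 100 = 67.9630%

67.9630 %


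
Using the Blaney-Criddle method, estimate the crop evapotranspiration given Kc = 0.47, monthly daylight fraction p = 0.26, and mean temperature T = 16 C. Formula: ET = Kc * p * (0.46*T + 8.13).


ET = Kc * p * (0.46*T + 8.13)
ET = 0.47 * 0.26 * (0.46*16 + 8.13)
ET = 0.47 * 0.26 * 15.4900

1.8929 mm/day


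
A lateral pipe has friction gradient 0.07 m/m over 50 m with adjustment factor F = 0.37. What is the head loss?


hf = J * L * F = 0.07 * 50 * 0.37 = 1.2950 m

1.2950 m


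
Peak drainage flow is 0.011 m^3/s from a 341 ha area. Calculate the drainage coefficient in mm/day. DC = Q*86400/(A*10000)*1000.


DC = Q * 86400 / (A * 10000) * 1000
DC = 0.011 * 86400 / (341 * 10000) * 1000
DC = 950400.0000 / 3410000

0.2787 mm/day


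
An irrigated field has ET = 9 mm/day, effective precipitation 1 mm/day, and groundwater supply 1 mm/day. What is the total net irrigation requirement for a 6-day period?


Daily deficit = ET - Pe - GW = 9 - 1 - 1 = 7 mm/day
NIR = 7 * 6 = 42 mm

42.0000 mm


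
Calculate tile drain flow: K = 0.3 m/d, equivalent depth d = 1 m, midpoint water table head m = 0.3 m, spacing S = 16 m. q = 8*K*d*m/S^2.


q = 8*K*d*m/S^2
q = 8*0.3*1*0.3/16^2
q = 0.7200 / 256

0.0028 m/d


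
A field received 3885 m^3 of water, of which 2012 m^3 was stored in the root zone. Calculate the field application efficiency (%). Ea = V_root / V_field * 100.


Ea = V_root / V_field * 100 = 2012 / 3885 * 100 = 51.7889%

51.7889 %


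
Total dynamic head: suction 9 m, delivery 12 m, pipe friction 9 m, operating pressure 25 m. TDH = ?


TDH = Hs + Hd + hf + Hp = 9 + 12 + 9 + 25 = 55

55 m


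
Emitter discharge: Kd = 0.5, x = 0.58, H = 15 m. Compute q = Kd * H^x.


q = Kd * H^x = 0.5 * 15^0.58 = 0.5 * 4.809865

2.4049 L/h


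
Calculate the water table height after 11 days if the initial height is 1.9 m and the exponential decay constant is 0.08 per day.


m = m0 * exp(-k*t)
m = 1.9 * exp(-0.08 * 11)
m = 1.9 * exp(-0.8800)

0.7881 m


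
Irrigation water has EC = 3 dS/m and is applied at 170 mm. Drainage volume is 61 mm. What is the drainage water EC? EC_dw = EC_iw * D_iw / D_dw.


EC_dw = EC_iw * D_iw / D_dw
EC_dw = 3 * 170 / 61
EC_dw = 510 / 61

8.3607 dS/m


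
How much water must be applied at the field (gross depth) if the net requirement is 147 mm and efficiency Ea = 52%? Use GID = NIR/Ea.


Ea = 52% = 0.52
GID = NIR / Ea = 147 / 0.52 = 282.6923 mm

282.6923 mm


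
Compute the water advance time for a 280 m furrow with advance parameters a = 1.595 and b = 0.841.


t = (L/a)^(1/b)
t = (280/1.595)^(1/0.841)
t = 175.548589^(1/0.841)

466.3635 min


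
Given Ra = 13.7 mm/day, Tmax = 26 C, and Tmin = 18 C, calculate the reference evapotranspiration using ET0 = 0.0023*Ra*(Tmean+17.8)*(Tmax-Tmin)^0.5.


Tmean = (Tmax + Tmin)/2 = (26 + 18)/2 = 22.0
ET0 = 0.0023 * 13.7 * (22.0 + 17.8) * sqrt(26 - 18)
ET0 = 0.0023 * 13.7 * 39.8 * 2.828427

3.5471 mm/day


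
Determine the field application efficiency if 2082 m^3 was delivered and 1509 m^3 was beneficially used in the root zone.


Ea = V_root / V_field * 100 = 1509 / 2082 * 100 = 72.4784%

72.4784 %


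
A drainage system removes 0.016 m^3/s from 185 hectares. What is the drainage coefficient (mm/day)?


DC = Q * 86400 / (A * 10000) * 1000
DC = 0.016 * 86400 / (185 * 10000) * 1000
DC = 1382400.0000 / 1850000

0.7472 mm/day


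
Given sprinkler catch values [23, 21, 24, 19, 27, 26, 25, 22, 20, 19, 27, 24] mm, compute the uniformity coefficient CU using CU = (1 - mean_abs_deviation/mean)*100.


mean = 23.083333 mm
MAD = 2.416667 mm
CU = (1 - 2.416667/23.083333)*100

89.5307 %


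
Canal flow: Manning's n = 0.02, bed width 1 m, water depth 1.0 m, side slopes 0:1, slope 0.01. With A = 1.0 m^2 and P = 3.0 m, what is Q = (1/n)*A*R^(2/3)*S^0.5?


R = A/P = 1.0/3.0 = 0.333333
Q = (1/0.02) * 1.0 * 0.333333^(2/3) * 0.01^0.5

2.4037 m^3/s


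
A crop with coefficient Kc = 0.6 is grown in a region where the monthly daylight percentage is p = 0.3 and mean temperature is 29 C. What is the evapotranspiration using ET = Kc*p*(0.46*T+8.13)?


ET = Kc * p * (0.46*T + 8.13)
ET = 0.6 * 0.3 * (0.46*29 + 8.13)
ET = 0.6 * 0.3 * 21.4700

3.8646 mm/day


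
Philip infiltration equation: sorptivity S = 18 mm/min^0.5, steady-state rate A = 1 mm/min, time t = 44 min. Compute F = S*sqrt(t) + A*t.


F = S*sqrt(t) + A*t
F = 18*sqrt(44) + 1*44
F = 18*6.633250 + 44

163.3985 mm


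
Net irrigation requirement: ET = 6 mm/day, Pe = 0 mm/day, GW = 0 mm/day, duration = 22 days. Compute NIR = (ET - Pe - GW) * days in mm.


Daily deficit = ET - Pe - GW = 6 - 0 - 0 = 6 mm/day
NIR = 6 * 22 = 132 mm

132.0000 mm


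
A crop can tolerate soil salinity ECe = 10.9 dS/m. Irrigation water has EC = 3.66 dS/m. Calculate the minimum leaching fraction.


LR = ECiw / (5*ECe - ECiw)
LR = 3.66 / (5*10.9 - 3.66)
LR = 3.66 / 50.8400

0.0720


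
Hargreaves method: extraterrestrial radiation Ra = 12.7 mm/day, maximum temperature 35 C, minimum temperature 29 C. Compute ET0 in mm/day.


Tmean = (Tmax + Tmin)/2 = (35 + 29)/2 = 32.0
ET0 = 0.0023 * 12.7 * (32.0 + 17.8) * sqrt(35 - 29)
ET0 = 0.0023 * 12.7 * 49.8 * 2.449490

3.5632 mm/day


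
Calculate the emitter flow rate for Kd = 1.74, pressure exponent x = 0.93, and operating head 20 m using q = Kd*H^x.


q = Kd * H^x = 1.74 * 20^0.93 = 1.74 * 16.216529

28.2168 L/h


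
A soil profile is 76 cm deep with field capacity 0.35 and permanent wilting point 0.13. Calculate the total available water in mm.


AWC = (FC - PWP) * d * 10
AWC = (0.35 - 0.13) * 76 * 10
AWC = 0.2200 * 76 * 10

167.2000 mm


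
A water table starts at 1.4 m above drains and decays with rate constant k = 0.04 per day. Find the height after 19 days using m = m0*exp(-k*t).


m = m0 * exp(-k*t)
m = 1.4 * exp(-0.04 * 19)
m = 1.4 * exp(-0.7600)

0.6547 m


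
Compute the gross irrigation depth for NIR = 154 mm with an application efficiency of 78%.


Ea = 78% = 0.78
GID = NIR / Ea = 154 / 0.78 = 197.4359 mm

197.4359 mm
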